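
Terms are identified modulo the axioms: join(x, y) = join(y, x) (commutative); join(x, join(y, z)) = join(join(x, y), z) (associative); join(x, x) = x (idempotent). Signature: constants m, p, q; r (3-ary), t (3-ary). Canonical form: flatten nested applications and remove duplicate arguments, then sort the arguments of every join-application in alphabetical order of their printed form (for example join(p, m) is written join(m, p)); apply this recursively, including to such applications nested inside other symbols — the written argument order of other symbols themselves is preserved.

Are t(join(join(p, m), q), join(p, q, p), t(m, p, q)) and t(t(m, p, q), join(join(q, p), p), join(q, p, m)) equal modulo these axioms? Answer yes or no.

Left:  t(join(join(p, m), q), join(p, q, p), t(m, p, q))
  Work inside:  join(join(p, m), q)
  Un-nest:  join(p, m, q)
  Order the arguments:  join(m, p, q)
  Reassemble:  t(join(m, p, q), join(p, q), t(m, p, q))
Right:  t(t(m, p, q), join(join(q, p), p), join(q, p, m))
  Focus inside:  join(join(q, p), p)
  Un-nest:  join(q, p, p)
  Drop duplicates:  drop duplicate p
  Sort:  join(p, q)
  Put back:  t(t(m, p, q), join(p, q), join(m, p, q))

Answer: no — t(join(m, p, q), join(p, q), t(m, p, q)) vs t(t(m, p, q), join(p, q), join(m, p, q))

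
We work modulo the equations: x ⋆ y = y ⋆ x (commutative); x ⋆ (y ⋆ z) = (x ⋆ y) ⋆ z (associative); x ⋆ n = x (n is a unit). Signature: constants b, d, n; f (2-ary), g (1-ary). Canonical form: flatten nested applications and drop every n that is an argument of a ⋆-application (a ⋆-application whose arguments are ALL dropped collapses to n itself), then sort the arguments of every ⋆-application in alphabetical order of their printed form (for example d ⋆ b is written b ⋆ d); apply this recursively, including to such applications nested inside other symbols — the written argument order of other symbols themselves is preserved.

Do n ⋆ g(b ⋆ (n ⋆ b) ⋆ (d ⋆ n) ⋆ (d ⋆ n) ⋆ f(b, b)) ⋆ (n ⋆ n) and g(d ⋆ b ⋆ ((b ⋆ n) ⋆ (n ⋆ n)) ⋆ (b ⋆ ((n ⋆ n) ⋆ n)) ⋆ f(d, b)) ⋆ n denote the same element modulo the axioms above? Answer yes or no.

Left:  n ⋆ g(b ⋆ (n ⋆ b) ⋆ (d ⋆ n) ⋆ (d ⋆ n) ⋆ f(b, b)) ⋆ (n ⋆ n)
  Un-nest:  n ⋆ g(b ⋆ (n ⋆ b) ⋆ (d ⋆ n) ⋆ (d ⋆ n) ⋆ f(b, b)) ⋆ n ⋆ n
  Inside:  g(b ⋆ (n ⋆ b) ⋆ (d ⋆ n) ⋆ (d ⋆ n) ⋆ f(b, b))  →  g(b ⋆ b ⋆ d ⋆ d ⋆ f(b, b))
  Unit:  drop n (×3)
  Sort arguments:  g(b ⋆ b ⋆ d ⋆ d ⋆ f(b, b))
Right:  g(d ⋆ b ⋆ ((b ⋆ n) ⋆ (n ⋆ n)) ⋆ (b ⋆ ((n ⋆ n) ⋆ n)) ⋆ f(d, b)) ⋆ n
  Simplify inside:  g(d ⋆ b ⋆ ((b ⋆ n) ⋆ (n ⋆ n)) ⋆ (b ⋆ ((n ⋆ n) ⋆ n)) ⋆ f(d, b))  →  g(b ⋆ b ⋆ b ⋆ d ⋆ f(d, b))
  Unit:  drop n
  Sort:  g(b ⋆ b ⋆ b ⋆ d ⋆ f(d, b))

Answer: no — g(b ⋆ b ⋆ d ⋆ d ⋆ f(b, b)) vs g(b ⋆ b ⋆ b ⋆ d ⋆ f(d, b))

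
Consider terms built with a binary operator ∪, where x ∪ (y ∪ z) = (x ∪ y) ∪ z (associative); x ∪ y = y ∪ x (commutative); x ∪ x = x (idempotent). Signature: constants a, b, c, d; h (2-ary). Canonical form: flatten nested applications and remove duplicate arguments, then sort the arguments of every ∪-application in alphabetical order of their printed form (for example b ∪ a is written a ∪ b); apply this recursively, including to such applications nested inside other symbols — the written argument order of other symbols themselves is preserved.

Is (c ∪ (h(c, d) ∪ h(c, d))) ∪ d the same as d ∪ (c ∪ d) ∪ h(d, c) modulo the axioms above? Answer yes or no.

Left:  (c ∪ (h(c, d) ∪ h(c, d))) ∪ d
  Un-nest:  c ∪ h(c, d) ∪ h(c, d) ∪ d
  Idempotence:  drop duplicate h(c, d)
  Sort arguments:  c ∪ d ∪ h(c, d)
Right:  d ∪ (c ∪ d) ∪ h(d, c)
  Un-nest:  d ∪ c ∪ d ∪ h(d, c)
  Deduplicate:  drop duplicate d
  Sort arguments:  c ∪ d ∪ h(d, c)

Answer: no — c ∪ d ∪ h(c, d) vs c ∪ d ∪ h(d, c)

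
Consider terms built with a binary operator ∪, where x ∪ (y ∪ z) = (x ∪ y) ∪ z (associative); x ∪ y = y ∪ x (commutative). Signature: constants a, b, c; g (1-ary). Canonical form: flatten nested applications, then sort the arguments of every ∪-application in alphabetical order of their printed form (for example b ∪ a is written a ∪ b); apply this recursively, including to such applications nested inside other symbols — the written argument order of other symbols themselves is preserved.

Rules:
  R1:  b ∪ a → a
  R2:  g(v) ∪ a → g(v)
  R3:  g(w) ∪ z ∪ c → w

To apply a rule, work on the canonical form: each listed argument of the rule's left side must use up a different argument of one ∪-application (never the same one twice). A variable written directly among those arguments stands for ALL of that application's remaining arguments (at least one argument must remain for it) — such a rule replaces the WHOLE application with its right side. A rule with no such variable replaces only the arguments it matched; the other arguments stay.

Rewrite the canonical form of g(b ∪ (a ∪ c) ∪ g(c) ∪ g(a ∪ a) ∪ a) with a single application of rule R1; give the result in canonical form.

Answer: g(a ∪ a ∪ c ∪ g(a ∪ a) ∪ g(c))

Derivation:
Canonical form:  g(a ∪ a ∪ b ∪ c ∪ g(a ∪ a) ∪ g(c))
R1 matches:  uses a, b
Giving:  g(a ∪ a ∪ c ∪ g(a ∪ a) ∪ g(c))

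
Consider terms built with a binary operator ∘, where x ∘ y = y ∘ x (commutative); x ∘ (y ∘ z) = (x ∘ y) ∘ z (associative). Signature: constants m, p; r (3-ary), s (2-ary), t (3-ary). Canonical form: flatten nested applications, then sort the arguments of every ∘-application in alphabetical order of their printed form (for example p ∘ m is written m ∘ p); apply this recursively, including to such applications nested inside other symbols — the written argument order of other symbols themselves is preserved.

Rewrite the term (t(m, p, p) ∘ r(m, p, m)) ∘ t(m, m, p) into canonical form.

Flatten:  t(m, p, p) ∘ r(m, p, m) ∘ t(m, m, p)
Order the arguments:  r(m, p, m) ∘ t(m, m, p) ∘ t(m, p, p)

Answer: r(m, p, m) ∘ t(m, m, p) ∘ t(m, p, p)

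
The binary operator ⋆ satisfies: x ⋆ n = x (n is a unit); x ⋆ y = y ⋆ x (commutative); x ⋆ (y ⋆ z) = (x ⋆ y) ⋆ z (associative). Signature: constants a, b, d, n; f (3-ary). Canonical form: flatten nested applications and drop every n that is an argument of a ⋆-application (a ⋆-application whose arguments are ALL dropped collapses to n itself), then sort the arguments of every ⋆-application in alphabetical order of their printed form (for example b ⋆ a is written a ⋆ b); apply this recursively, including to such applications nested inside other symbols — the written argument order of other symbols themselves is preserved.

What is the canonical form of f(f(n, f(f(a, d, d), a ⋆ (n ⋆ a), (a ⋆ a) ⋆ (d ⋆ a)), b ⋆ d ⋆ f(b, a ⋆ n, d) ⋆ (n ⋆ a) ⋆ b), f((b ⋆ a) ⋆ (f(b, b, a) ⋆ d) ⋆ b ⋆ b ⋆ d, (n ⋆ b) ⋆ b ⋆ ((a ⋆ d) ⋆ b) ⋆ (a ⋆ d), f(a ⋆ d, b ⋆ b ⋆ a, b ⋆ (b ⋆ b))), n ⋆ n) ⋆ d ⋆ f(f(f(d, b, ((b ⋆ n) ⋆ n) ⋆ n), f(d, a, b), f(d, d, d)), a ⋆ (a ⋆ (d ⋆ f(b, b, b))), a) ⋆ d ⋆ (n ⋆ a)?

Merge nested applications:  f(f(n, f(f(a, d, d), a ⋆ (n ⋆ a), (a ⋆ a) ⋆ (d ⋆ a)), b ⋆ d ⋆ f(b, a ⋆ n, d) ⋆ (n ⋆ a) ⋆ b), f((b ⋆ a) ⋆ (f(b, b, a) ⋆ d) ⋆ b ⋆ b ⋆ d, (n ⋆ b) ⋆ b ⋆ ((a ⋆ d) ⋆ b) ⋆ (a ⋆ d), f(a ⋆ d, b ⋆ b ⋆ a, b ⋆ (b ⋆ b))), n ⋆ n) ⋆ d ⋆ f(f(f(d, b, ((b ⋆ n) ⋆ n) ⋆ n), f(d, a, b), f(d, d, d)), a ⋆ (a ⋆ (d ⋆ f(b, b, b))), a) ⋆ d ⋆ n ⋆ a
Simplify inside:  f(f(n, f(f(a, d, d), a ⋆ (n ⋆ a), (a ⋆ a) ⋆ (d ⋆ a)), b ⋆ d ⋆ f(b, a ⋆ n, d) ⋆ (n ⋆ a) ⋆ b), f((b ⋆ a) ⋆ (f(b, b, a) ⋆ d) ⋆ b ⋆ b ⋆ d, (n ⋆ b) ⋆ b ⋆ ((a ⋆ d) ⋆ b) ⋆ (a ⋆ d), f(a ⋆ d, b ⋆ b ⋆ a, b ⋆ (b ⋆ b))), n ⋆ n)  →  f(f(n, f(f(a, d, d), a ⋆ a, a ⋆ a ⋆ a ⋆ d), a ⋆ b ⋆ b ⋆ d ⋆ f(b, a, d)), f(a ⋆ b ⋆ b ⋆ b ⋆ d ⋆ d ⋆ f(b, b, a), a ⋆ a ⋆ b ⋆ b ⋆ b ⋆ d ⋆ d, f(a ⋆ d, a ⋆ b ⋆ b, b ⋆ b ⋆ b)), n)
Simplify inside:  f(f(f(d, b, ((b ⋆ n) ⋆ n) ⋆ n), f(d, a, b), f(d, d, d)), a ⋆ (a ⋆ (d ⋆ f(b, b, b))), a)  →  f(f(f(d, b, b), f(d, a, b), f(d, d, d)), a ⋆ a ⋆ d ⋆ f(b, b, b), a)
Units out:  drop n
Order the arguments:  a ⋆ d ⋆ d ⋆ f(f(f(d, b, b), f(d, a, b), f(d, d, d)), a ⋆ a ⋆ d ⋆ f(b, b, b), a) ⋆ f(f(n, f(f(a, d, d), a ⋆ a, a ⋆ a ⋆ a ⋆ d), a ⋆ b ⋆ b ⋆ d ⋆ f(b, a, d)), f(a ⋆ b ⋆ b ⋆ b ⋆ d ⋆ d ⋆ f(b, b, a), a ⋆ a ⋆ b ⋆ b ⋆ b ⋆ d ⋆ d, f(a ⋆ d, a ⋆ b ⋆ b, b ⋆ b ⋆ b)), n)

Answer: a ⋆ d ⋆ d ⋆ f(f(f(d, b, b), f(d, a, b), f(d, d, d)), a ⋆ a ⋆ d ⋆ f(b, b, b), a) ⋆ f(f(n, f(f(a, d, d), a ⋆ a, a ⋆ a ⋆ a ⋆ d), a ⋆ b ⋆ b ⋆ d ⋆ f(b, a, d)), f(a ⋆ b ⋆ b ⋆ b ⋆ d ⋆ d ⋆ f(b, b, a), a ⋆ a ⋆ b ⋆ b ⋆ b ⋆ d ⋆ d, f(a ⋆ d, a ⋆ b ⋆ b, b ⋆ b ⋆ b)), n)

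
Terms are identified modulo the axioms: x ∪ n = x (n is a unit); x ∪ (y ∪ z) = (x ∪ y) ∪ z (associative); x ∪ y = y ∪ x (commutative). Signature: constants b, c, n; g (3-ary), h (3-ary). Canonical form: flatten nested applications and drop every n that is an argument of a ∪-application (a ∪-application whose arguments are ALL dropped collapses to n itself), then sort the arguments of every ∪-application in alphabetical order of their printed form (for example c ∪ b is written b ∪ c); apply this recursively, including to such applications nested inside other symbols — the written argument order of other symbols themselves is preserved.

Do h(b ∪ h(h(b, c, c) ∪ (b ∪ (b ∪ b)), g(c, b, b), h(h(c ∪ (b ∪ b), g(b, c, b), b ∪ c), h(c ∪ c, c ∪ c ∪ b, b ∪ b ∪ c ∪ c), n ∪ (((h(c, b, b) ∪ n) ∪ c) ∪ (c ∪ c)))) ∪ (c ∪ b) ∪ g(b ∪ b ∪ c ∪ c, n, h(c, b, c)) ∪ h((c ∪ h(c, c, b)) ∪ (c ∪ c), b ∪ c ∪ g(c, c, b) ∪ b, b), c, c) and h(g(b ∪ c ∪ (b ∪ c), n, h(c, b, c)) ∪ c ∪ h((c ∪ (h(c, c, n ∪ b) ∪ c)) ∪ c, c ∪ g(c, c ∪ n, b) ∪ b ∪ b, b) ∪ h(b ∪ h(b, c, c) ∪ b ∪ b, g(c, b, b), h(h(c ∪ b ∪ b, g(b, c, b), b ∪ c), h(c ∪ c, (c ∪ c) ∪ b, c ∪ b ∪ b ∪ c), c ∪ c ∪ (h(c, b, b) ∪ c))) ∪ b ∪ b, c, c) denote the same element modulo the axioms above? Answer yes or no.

Answer: yes — both canonical forms are h(b ∪ b ∪ c ∪ g(b ∪ b ∪ c ∪ c, n, h(c, b, c)) ∪ h(b ∪ b ∪ b ∪ h(b, c, c), g(c, b, b), h(h(b ∪ b ∪ c, g(b, c, b), b ∪ c), h(c ∪ c, b ∪ c ∪ c, b ∪ b ∪ c ∪ c), c ∪ c ∪ c ∪ h(c, b, b))) ∪ h(c ∪ c ∪ c ∪ h(c, c, b), b ∪ b ∪ c ∪ g(c, c, b), b), c, c)

Derivation:
Left:  h(b ∪ h(h(b, c, c) ∪ (b ∪ (b ∪ b)), g(c, b, b), h(h(c ∪ (b ∪ b), g(b, c, b), b ∪ c), h(c ∪ c, c ∪ c ∪ b, b ∪ b ∪ c ∪ c), n ∪ (((h(c, b, b) ∪ n) ∪ c) ∪ (c ∪ c)))) ∪ (c ∪ b) ∪ g(b ∪ b ∪ c ∪ c, n, h(c, b, c)) ∪ h((c ∪ h(c, c, b)) ∪ (c ∪ c), b ∪ c ∪ g(c, c, b) ∪ b, b), c, c)
  Work inside:  b ∪ h(h(b, c, c) ∪ (b ∪ (b ∪ b)), g(c, b, b), h(h(c ∪ (b ∪ b), g(b, c, b), b ∪ c), h(c ∪ c, c ∪ c ∪ b, b ∪ b ∪ c ∪ c), n ∪ (((h(c, b, b) ∪ n) ∪ c) ∪ (c ∪ c)))) ∪ (c ∪ b) ∪ g(b ∪ b ∪ c ∪ c, n, h(c, b, c)) ∪ h((c ∪ h(c, c, b)) ∪ (c ∪ c), b ∪ c ∪ g(c, c, b) ∪ b, b)
  Merge nested applications:  b ∪ h(h(b, c, c) ∪ (b ∪ (b ∪ b)), g(c, b, b), h(h(c ∪ (b ∪ b), g(b, c, b), b ∪ c), h(c ∪ c, c ∪ c ∪ b, b ∪ b ∪ c ∪ c), n ∪ (((h(c, b, b) ∪ n) ∪ c) ∪ (c ∪ c)))) ∪ c ∪ b ∪ g(b ∪ b ∪ c ∪ c, n, h(c, b, c)) ∪ h((c ∪ h(c, c, b)) ∪ (c ∪ c), b ∪ c ∪ g(c, c, b) ∪ b, b)
  Inside:  h(h(b, c, c) ∪ (b ∪ (b ∪ b)), g(c, b, b), h(h(c ∪ (b ∪ b), g(b, c, b), b ∪ c), h(c ∪ c, c ∪ c ∪ b, b ∪ b ∪ c ∪ c), n ∪ (((h(c, b, b) ∪ n) ∪ c) ∪ (c ∪ c))))  →  h(b ∪ b ∪ b ∪ h(b, c, c), g(c, b, b), h(h(b ∪ b ∪ c, g(b, c, b), b ∪ c), h(c ∪ c, b ∪ c ∪ c, b ∪ b ∪ c ∪ c), c ∪ c ∪ c ∪ h(c, b, b)))
  Canonicalize subterm:  h((c ∪ h(c, c, b)) ∪ (c ∪ c), b ∪ c ∪ g(c, c, b) ∪ b, b)  →  h(c ∪ c ∪ c ∪ h(c, c, b), b ∪ b ∪ c ∪ g(c, c, b), b)
  Order the arguments:  b ∪ b ∪ c ∪ g(b ∪ b ∪ c ∪ c, n, h(c, b, c)) ∪ h(b ∪ b ∪ b ∪ h(b, c, c), g(c, b, b), h(h(b ∪ b ∪ c, g(b, c, b), b ∪ c), h(c ∪ c, b ∪ c ∪ c, b ∪ b ∪ c ∪ c), c ∪ c ∪ c ∪ h(c, b, b))) ∪ h(c ∪ c ∪ c ∪ h(c, c, b), b ∪ b ∪ c ∪ g(c, c, b), b)
  Put back:  h(b ∪ b ∪ c ∪ g(b ∪ b ∪ c ∪ c, n, h(c, b, c)) ∪ h(b ∪ b ∪ b ∪ h(b, c, c), g(c, b, b), h(h(b ∪ b ∪ c, g(b, c, b), b ∪ c), h(c ∪ c, b ∪ c ∪ c, b ∪ b ∪ c ∪ c), c ∪ c ∪ c ∪ h(c, b, b))) ∪ h(c ∪ c ∪ c ∪ h(c, c, b), b ∪ b ∪ c ∪ g(c, c, b), b), c, c)
Right:  h(g(b ∪ c ∪ (b ∪ c), n, h(c, b, c)) ∪ c ∪ h((c ∪ (h(c, c, n ∪ b) ∪ c)) ∪ c, c ∪ g(c, c ∪ n, b) ∪ b ∪ b, b) ∪ h(b ∪ h(b, c, c) ∪ b ∪ b, g(c, b, b), h(h(c ∪ b ∪ b, g(b, c, b), b ∪ c), h(c ∪ c, (c ∪ c) ∪ b, c ∪ b ∪ b ∪ c), c ∪ c ∪ (h(c, b, b) ∪ c))) ∪ b ∪ b, c, c)
  Focus inside:  g(b ∪ c ∪ (b ∪ c), n, h(c, b, c)) ∪ c ∪ h((c ∪ (h(c, c, n ∪ b) ∪ c)) ∪ c, c ∪ g(c, c ∪ n, b) ∪ b ∪ b, b) ∪ h(b ∪ h(b, c, c) ∪ b ∪ b, g(c, b, b), h(h(c ∪ b ∪ b, g(b, c, b), b ∪ c), h(c ∪ c, (c ∪ c) ∪ b, c ∪ b ∪ b ∪ c), c ∪ c ∪ (h(c, b, b) ∪ c))) ∪ b ∪ b
  Canonicalize subterm:  g(b ∪ c ∪ (b ∪ c), n, h(c, b, c))  →  g(b ∪ b ∪ c ∪ c, n, h(c, b, c))
  Inside:  h((c ∪ (h(c, c, n ∪ b) ∪ c)) ∪ c, c ∪ g(c, c ∪ n, b) ∪ b ∪ b, b)  →  h(c ∪ c ∪ c ∪ h(c, c, b), b ∪ b ∪ c ∪ g(c, c, b), b)
  Simplify inside:  h(b ∪ h(b, c, c) ∪ b ∪ b, g(c, b, b), h(h(c ∪ b ∪ b, g(b, c, b), b ∪ c), h(c ∪ c, (c ∪ c) ∪ b, c ∪ b ∪ b ∪ c), c ∪ c ∪ (h(c, b, b) ∪ c)))  →  h(b ∪ b ∪ b ∪ h(b, c, c), g(c, b, b), h(h(b ∪ b ∪ c, g(b, c, b), b ∪ c), h(c ∪ c, b ∪ c ∪ c, b ∪ b ∪ c ∪ c), c ∪ c ∪ c ∪ h(c, b, b)))
  Order the arguments:  b ∪ b ∪ c ∪ g(b ∪ b ∪ c ∪ c, n, h(c, b, c)) ∪ h(b ∪ b ∪ b ∪ h(b, c, c), g(c, b, b), h(h(b ∪ b ∪ c, g(b, c, b), b ∪ c), h(c ∪ c, b ∪ c ∪ c, b ∪ b ∪ c ∪ c), c ∪ c ∪ c ∪ h(c, b, b))) ∪ h(c ∪ c ∪ c ∪ h(c, c, b), b ∪ b ∪ c ∪ g(c, c, b), b)
  Rebuild:  h(b ∪ b ∪ c ∪ g(b ∪ b ∪ c ∪ c, n, h(c, b, c)) ∪ h(b ∪ b ∪ b ∪ h(b, c, c), g(c, b, b), h(h(b ∪ b ∪ c, g(b, c, b), b ∪ c), h(c ∪ c, b ∪ c ∪ c, b ∪ b ∪ c ∪ c), c ∪ c ∪ c ∪ h(c, b, b))) ∪ h(c ∪ c ∪ c ∪ h(c, c, b), b ∪ b ∪ c ∪ g(c, c, b), b), c, c)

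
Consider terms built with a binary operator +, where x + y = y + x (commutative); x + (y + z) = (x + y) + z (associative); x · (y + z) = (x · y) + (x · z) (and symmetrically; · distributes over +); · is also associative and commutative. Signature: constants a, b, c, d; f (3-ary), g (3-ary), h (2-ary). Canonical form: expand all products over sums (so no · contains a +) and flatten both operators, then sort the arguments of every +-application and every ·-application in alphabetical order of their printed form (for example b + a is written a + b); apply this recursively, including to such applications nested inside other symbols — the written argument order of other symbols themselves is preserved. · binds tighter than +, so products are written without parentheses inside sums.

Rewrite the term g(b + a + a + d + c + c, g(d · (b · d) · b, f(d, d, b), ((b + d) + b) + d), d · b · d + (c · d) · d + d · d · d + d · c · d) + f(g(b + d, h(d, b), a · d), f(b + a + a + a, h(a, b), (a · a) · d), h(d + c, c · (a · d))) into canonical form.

Answer: f(g(b + d, h(d, b), a · d), f(a + a + a + b, h(a, b), a · a · d), h(c + d, a · c · d)) + g(a + a + b + c + c + d, g(b · b · d · d, f(d, d, b), b + b + d + d), b · d · d + c · d · d + c · d · d + d · d · d)

Derivation:
Un-nest:  g(a + a + b + c + c + d, g(b · b · d · d, f(d, d, b), b + b + d + d), b · d · d + c · d · d + c · d · d + d · d · d) + f(g(b + d, h(d, b), a · d), f(a + a + a + b, h(a, b), a · a · d), h(c + d, a · c · d))
Sort:  f(g(b + d, h(d, b), a · d), f(a + a + a + b, h(a, b), a · a · d), h(c + d, a · c · d)) + g(a + a + b + c + c + d, g(b · b · d · d, f(d, d, b), b + b + d + d), b · d · d + c · d · d + c · d · d + d · d · d)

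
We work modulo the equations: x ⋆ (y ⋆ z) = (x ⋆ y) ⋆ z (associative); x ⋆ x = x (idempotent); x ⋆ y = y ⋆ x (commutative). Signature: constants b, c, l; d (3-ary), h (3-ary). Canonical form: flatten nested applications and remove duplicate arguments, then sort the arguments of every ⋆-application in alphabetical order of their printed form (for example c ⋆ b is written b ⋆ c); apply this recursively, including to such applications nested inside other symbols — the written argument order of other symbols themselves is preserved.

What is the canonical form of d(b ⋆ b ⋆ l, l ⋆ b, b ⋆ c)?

Answer: d(b ⋆ l, b ⋆ l, b ⋆ c)

Derivation:
Work inside:  b ⋆ b ⋆ l
Drop duplicates:  drop duplicate b
Sort arguments:  b ⋆ l
Reassemble:  d(b ⋆ l, b ⋆ l, b ⋆ c)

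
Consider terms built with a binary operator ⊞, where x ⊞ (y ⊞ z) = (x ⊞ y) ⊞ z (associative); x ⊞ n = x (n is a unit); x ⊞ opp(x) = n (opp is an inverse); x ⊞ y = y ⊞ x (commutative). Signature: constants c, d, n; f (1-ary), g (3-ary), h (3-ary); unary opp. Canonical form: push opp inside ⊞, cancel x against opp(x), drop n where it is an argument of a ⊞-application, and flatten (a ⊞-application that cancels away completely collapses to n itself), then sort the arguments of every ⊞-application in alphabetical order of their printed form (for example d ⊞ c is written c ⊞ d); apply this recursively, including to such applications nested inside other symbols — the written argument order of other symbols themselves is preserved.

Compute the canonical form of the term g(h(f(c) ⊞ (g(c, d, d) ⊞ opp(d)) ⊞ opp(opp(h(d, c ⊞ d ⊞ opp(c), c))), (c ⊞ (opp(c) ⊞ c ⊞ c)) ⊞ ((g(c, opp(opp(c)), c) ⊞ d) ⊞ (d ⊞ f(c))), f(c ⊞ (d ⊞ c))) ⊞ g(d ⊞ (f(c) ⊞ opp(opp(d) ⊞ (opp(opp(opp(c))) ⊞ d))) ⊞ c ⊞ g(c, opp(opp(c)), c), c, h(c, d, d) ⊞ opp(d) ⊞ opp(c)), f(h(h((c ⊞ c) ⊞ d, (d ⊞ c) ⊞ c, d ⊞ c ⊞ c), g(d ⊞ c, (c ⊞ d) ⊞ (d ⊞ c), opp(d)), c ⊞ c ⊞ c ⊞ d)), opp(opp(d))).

Work inside:  h(f(c) ⊞ (g(c, d, d) ⊞ opp(d)) ⊞ opp(opp(h(d, c ⊞ d ⊞ opp(c), c))), (c ⊞ (opp(c) ⊞ c ⊞ c)) ⊞ ((g(c, opp(opp(c)), c) ⊞ d) ⊞ (d ⊞ f(c))), f(c ⊞ (d ⊞ c))) ⊞ g(d ⊞ (f(c) ⊞ opp(opp(d) ⊞ (opp(opp(opp(c))) ⊞ d))) ⊞ c ⊞ g(c, opp(opp(c)), c), c, h(c, d, d) ⊞ opp(d) ⊞ opp(c))
Push opp inside:  distribute opp over ⊞ and collapse double opp
Collect terms:  h(f(c) ⊞ g(c, d, d) ⊞ h(d, d, c) ⊞ opp(d), c ⊞ c ⊞ d ⊞ d ⊞ f(c) ⊞ g(c, c, c), f(c ⊞ c ⊞ d)) ⊞ g(c ⊞ c ⊞ d ⊞ f(c) ⊞ g(c, c, c), c, h(c, d, d) ⊞ opp(c) ⊞ opp(d))
Sort:  g(c ⊞ c ⊞ d ⊞ f(c) ⊞ g(c, c, c), c, h(c, d, d) ⊞ opp(c) ⊞ opp(d)) ⊞ h(f(c) ⊞ g(c, d, d) ⊞ h(d, d, c) ⊞ opp(d), c ⊞ c ⊞ d ⊞ d ⊞ f(c) ⊞ g(c, c, c), f(c ⊞ c ⊞ d))
Reassemble:  g(g(c ⊞ c ⊞ d ⊞ f(c) ⊞ g(c, c, c), c, h(c, d, d) ⊞ opp(c) ⊞ opp(d)) ⊞ h(f(c) ⊞ g(c, d, d) ⊞ h(d, d, c) ⊞ opp(d), c ⊞ c ⊞ d ⊞ d ⊞ f(c) ⊞ g(c, c, c), f(c ⊞ c ⊞ d)), f(h(h(c ⊞ c ⊞ d, c ⊞ c ⊞ d, c ⊞ c ⊞ d), g(c ⊞ d, c ⊞ c ⊞ d ⊞ d, opp(d)), c ⊞ c ⊞ c ⊞ d)), d)

Answer: g(g(c ⊞ c ⊞ d ⊞ f(c) ⊞ g(c, c, c), c, h(c, d, d) ⊞ opp(c) ⊞ opp(d)) ⊞ h(f(c) ⊞ g(c, d, d) ⊞ h(d, d, c) ⊞ opp(d), c ⊞ c ⊞ d ⊞ d ⊞ f(c) ⊞ g(c, c, c), f(c ⊞ c ⊞ d)), f(h(h(c ⊞ c ⊞ d, c ⊞ c ⊞ d, c ⊞ c ⊞ d), g(c ⊞ d, c ⊞ c ⊞ d ⊞ d, opp(d)), c ⊞ c ⊞ c ⊞ d)), d)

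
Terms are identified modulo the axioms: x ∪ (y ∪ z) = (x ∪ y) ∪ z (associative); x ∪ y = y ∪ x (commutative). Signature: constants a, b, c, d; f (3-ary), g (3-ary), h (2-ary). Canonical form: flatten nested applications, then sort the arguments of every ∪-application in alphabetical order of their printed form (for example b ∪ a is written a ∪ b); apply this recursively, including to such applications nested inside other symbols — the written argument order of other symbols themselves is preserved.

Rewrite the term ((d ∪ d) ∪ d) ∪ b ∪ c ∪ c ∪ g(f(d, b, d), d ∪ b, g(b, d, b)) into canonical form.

Flatten:  d ∪ d ∪ d ∪ b ∪ c ∪ c ∪ g(f(d, b, d), d ∪ b, g(b, d, b))
Inside:  g(f(d, b, d), d ∪ b, g(b, d, b))  →  g(f(d, b, d), b ∪ d, g(b, d, b))
Sort arguments:  b ∪ c ∪ c ∪ d ∪ d ∪ d ∪ g(f(d, b, d), b ∪ d, g(b, d, b))

Answer: b ∪ c ∪ c ∪ d ∪ d ∪ d ∪ g(f(d, b, d), b ∪ d, g(b, d, b))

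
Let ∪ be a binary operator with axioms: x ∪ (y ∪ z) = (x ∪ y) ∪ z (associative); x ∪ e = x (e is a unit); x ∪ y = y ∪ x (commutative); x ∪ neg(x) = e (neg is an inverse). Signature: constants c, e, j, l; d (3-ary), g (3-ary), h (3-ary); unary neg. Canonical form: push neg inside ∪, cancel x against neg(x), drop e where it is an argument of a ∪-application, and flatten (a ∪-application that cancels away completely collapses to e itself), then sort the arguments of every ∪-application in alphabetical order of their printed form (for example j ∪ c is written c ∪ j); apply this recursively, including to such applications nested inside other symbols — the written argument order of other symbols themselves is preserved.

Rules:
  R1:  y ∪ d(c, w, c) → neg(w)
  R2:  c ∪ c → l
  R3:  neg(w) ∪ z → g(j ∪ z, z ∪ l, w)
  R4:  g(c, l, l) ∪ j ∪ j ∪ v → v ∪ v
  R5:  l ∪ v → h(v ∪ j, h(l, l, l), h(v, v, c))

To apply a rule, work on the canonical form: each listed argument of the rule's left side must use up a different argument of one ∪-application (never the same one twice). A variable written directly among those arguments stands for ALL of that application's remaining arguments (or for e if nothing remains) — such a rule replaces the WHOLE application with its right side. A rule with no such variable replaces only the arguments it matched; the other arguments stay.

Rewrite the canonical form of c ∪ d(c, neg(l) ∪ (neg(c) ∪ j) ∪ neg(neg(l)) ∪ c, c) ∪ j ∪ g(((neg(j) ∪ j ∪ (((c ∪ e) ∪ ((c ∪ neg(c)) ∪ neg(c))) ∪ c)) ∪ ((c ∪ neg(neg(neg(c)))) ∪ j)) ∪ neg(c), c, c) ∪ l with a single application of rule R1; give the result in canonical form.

Canonical form:  c ∪ d(c, j, c) ∪ g(j, c, c) ∪ j ∪ l
R1 matches:  uses d(c, j, c);  w := j, y := c ∪ g(j, c, c) ∪ j ∪ l
The variable takes the whole remainder — replace the entire application.
New term:  neg(j)

Answer: neg(j)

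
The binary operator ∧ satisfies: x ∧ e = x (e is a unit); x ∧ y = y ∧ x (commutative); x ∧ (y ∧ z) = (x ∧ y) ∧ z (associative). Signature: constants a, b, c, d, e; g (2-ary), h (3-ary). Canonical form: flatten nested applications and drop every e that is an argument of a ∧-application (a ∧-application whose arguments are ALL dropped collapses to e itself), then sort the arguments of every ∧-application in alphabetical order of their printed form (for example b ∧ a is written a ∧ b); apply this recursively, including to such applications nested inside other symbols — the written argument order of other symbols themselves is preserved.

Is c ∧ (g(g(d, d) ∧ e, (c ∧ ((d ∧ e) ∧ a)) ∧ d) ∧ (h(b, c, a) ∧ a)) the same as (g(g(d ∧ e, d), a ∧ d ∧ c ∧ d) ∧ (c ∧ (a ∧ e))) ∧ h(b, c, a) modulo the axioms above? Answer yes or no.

Left:  c ∧ (g(g(d, d) ∧ e, (c ∧ ((d ∧ e) ∧ a)) ∧ d) ∧ (h(b, c, a) ∧ a))
  Flatten:  c ∧ g(g(d, d) ∧ e, (c ∧ ((d ∧ e) ∧ a)) ∧ d) ∧ h(b, c, a) ∧ a
  Simplify inside:  g(g(d, d) ∧ e, (c ∧ ((d ∧ e) ∧ a)) ∧ d)  →  g(g(d, d), a ∧ c ∧ d ∧ d)
  Order the arguments:  a ∧ c ∧ g(g(d, d), a ∧ c ∧ d ∧ d) ∧ h(b, c, a)
Right:  (g(g(d ∧ e, d), a ∧ d ∧ c ∧ d) ∧ (c ∧ (a ∧ e))) ∧ h(b, c, a)
  Flatten:  g(g(d ∧ e, d), a ∧ d ∧ c ∧ d) ∧ c ∧ a ∧ e ∧ h(b, c, a)
  Simplify inside:  g(g(d ∧ e, d), a ∧ d ∧ c ∧ d)  →  g(g(d, d), a ∧ c ∧ d ∧ d)
  Unit:  drop e
  Order the arguments:  a ∧ c ∧ g(g(d, d), a ∧ c ∧ d ∧ d) ∧ h(b, c, a)

Answer: yes — both canonical forms are a ∧ c ∧ g(g(d, d), a ∧ c ∧ d ∧ d) ∧ h(b, c, a)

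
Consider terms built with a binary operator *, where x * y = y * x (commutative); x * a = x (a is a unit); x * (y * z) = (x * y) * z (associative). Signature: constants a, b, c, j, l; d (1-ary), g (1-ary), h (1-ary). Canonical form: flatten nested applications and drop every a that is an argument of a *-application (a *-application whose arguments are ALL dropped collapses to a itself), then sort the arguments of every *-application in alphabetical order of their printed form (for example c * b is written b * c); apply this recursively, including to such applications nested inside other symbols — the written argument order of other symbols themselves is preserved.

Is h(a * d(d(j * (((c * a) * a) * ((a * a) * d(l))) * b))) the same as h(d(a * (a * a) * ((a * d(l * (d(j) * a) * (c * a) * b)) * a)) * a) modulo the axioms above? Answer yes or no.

Left:  h(a * d(d(j * (((c * a) * a) * ((a * a) * d(l))) * b)))
  Descend into:  a * d(d(j * (((c * a) * a) * ((a * a) * d(l))) * b))
  Canonicalize subterm:  d(d(j * (((c * a) * a) * ((a * a) * d(l))) * b))  →  d(d(b * c * d(l) * j))
  Units out:  drop a
  Sort arguments:  d(d(b * c * d(l) * j))
  Reassemble:  h(d(d(b * c * d(l) * j)))
Right:  h(d(a * (a * a) * ((a * d(l * (d(j) * a) * (c * a) * b)) * a)) * a)
  Focus inside:  d(a * (a * a) * ((a * d(l * (d(j) * a) * (c * a) * b)) * a)) * a
  Simplify inside:  d(a * (a * a) * ((a * d(l * (d(j) * a) * (c * a) * b)) * a))  →  d(d(b * c * d(j) * l))
  Unit:  drop a
  Sort arguments:  d(d(b * c * d(j) * l))
  Rebuild:  h(d(d(b * c * d(j) * l)))

Answer: no — h(d(d(b * c * d(l) * j))) vs h(d(d(b * c * d(j) * l)))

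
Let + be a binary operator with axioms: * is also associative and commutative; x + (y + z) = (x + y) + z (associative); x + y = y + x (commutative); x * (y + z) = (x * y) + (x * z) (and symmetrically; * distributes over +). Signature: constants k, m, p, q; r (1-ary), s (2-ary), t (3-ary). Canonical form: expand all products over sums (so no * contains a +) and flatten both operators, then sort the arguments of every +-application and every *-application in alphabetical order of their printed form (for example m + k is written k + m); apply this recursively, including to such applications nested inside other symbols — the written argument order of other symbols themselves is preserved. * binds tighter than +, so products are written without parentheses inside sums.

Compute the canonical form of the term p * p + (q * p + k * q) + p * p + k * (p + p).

Expand products over sums:  p * p + p * q + k * q + p * p + k * p + k * p
Order the arguments:  k * p + k * p + k * q + p * p + p * p + p * q

Answer: k * p + k * p + k * q + p * p + p * p + p * q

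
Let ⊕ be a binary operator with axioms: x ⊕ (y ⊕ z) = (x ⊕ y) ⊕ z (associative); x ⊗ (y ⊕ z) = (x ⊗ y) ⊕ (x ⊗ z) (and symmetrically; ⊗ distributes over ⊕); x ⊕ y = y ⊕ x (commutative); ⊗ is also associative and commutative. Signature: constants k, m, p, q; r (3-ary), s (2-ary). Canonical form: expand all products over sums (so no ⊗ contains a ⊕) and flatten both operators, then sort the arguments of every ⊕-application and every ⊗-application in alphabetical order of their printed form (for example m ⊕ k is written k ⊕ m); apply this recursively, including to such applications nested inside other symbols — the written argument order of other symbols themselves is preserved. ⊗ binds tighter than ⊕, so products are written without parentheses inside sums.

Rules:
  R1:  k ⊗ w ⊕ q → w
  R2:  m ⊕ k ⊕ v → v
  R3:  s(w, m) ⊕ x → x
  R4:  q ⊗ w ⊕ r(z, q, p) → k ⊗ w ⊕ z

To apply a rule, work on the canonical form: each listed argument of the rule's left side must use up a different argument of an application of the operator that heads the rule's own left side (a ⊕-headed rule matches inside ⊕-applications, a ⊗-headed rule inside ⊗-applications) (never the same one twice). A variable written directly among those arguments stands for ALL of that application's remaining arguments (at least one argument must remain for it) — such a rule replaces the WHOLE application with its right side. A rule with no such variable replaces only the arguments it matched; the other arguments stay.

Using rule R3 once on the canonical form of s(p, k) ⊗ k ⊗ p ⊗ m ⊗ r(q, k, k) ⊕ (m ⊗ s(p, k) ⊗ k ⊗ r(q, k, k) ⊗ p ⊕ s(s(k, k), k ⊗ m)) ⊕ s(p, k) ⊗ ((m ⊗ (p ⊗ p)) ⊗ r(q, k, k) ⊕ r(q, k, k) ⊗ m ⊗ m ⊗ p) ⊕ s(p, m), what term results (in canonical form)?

Answer: k ⊗ m ⊗ p ⊗ r(q, k, k) ⊗ s(p, k) ⊕ k ⊗ m ⊗ p ⊗ r(q, k, k) ⊗ s(p, k) ⊕ m ⊗ m ⊗ p ⊗ r(q, k, k) ⊗ s(p, k) ⊕ m ⊗ p ⊗ p ⊗ r(q, k, k) ⊗ s(p, k) ⊕ s(s(k, k), k ⊗ m)

Derivation:
Canonical form:  k ⊗ m ⊗ p ⊗ r(q, k, k) ⊗ s(p, k) ⊕ k ⊗ m ⊗ p ⊗ r(q, k, k) ⊗ s(p, k) ⊕ m ⊗ m ⊗ p ⊗ r(q, k, k) ⊗ s(p, k) ⊕ m ⊗ p ⊗ p ⊗ r(q, k, k) ⊗ s(p, k) ⊕ s(p, m) ⊕ s(s(k, k), k ⊗ m)
Match R3:  consume s(p, m);  w := p, x := k ⊗ m ⊗ p ⊗ r(q, k, k) ⊗ s(p, k) ⊕ k ⊗ m ⊗ p ⊗ r(q, k, k) ⊗ s(p, k) ⊕ m ⊗ m ⊗ p ⊗ r(q, k, k) ⊗ s(p, k) ⊕ m ⊗ p ⊗ p ⊗ r(q, k, k) ⊗ s(p, k) ⊕ s(s(k, k), k ⊗ m)
The variable takes the whole remainder — replace the entire application.
New term:  k ⊗ m ⊗ p ⊗ r(q, k, k) ⊗ s(p, k) ⊕ k ⊗ m ⊗ p ⊗ r(q, k, k) ⊗ s(p, k) ⊕ m ⊗ m ⊗ p ⊗ r(q, k, k) ⊗ s(p, k) ⊕ m ⊗ p ⊗ p ⊗ r(q, k, k) ⊗ s(p, k) ⊕ s(s(k, k), k ⊗ m)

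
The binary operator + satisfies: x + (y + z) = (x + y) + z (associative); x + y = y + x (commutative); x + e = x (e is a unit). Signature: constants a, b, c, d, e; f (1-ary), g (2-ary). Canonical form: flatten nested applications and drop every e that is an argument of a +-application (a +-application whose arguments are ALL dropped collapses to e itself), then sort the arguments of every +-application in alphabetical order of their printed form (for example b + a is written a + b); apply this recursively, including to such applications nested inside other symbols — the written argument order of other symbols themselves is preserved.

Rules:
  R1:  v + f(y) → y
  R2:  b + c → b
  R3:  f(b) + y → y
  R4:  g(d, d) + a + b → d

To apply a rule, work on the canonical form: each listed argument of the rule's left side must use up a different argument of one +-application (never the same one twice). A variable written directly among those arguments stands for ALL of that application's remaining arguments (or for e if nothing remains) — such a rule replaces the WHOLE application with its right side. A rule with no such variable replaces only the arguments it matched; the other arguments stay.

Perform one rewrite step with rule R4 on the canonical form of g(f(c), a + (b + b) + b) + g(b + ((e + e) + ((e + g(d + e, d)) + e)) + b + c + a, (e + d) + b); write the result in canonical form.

Canonical form:  g(a + b + b + c + g(d, d), b + d) + g(f(c), a + b + b + b)
Match R4:  consume a, b, g(d, d)
New term:  g(b + c + d, b + d) + g(f(c), a + b + b + b)

Answer: g(b + c + d, b + d) + g(f(c), a + b + b + b)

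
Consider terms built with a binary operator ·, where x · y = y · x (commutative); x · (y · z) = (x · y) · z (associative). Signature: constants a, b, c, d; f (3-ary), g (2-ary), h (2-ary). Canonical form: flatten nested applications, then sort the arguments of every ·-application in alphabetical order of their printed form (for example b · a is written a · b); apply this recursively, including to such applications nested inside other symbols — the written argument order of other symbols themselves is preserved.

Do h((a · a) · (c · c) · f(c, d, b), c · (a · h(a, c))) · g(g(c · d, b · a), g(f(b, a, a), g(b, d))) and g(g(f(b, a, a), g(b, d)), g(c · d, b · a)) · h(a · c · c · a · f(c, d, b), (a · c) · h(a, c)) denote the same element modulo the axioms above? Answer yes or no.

Answer: no — g(g(c · d, a · b), g(f(b, a, a), g(b, d))) · h(a · a · c · c · f(c, d, b), a · c · h(a, c)) vs g(g(f(b, a, a), g(b, d)), g(c · d, a · b)) · h(a · a · c · c · f(c, d, b), a · c · h(a, c))

Derivation:
Left:  h((a · a) · (c · c) · f(c, d, b), c · (a · h(a, c))) · g(g(c · d, b · a), g(f(b, a, a), g(b, d)))
  Inside:  h((a · a) · (c · c) · f(c, d, b), c · (a · h(a, c)))  →  h(a · a · c · c · f(c, d, b), a · c · h(a, c))
  Inside:  g(g(c · d, b · a), g(f(b, a, a), g(b, d)))  →  g(g(c · d, a · b), g(f(b, a, a), g(b, d)))
  Order the arguments:  g(g(c · d, a · b), g(f(b, a, a), g(b, d))) · h(a · a · c · c · f(c, d, b), a · c · h(a, c))
Right:  g(g(f(b, a, a), g(b, d)), g(c · d, b · a)) · h(a · c · c · a · f(c, d, b), (a · c) · h(a, c))
  Canonicalize subterm:  g(g(f(b, a, a), g(b, d)), g(c · d, b · a))  →  g(g(f(b, a, a), g(b, d)), g(c · d, a · b))
  Inside:  h(a · c · c · a · f(c, d, b), (a · c) · h(a, c))  →  h(a · a · c · c · f(c, d, b), a · c · h(a, c))
  Order the arguments:  g(g(f(b, a, a), g(b, d)), g(c · d, a · b)) · h(a · a · c · c · f(c, d, b), a · c · h(a, c))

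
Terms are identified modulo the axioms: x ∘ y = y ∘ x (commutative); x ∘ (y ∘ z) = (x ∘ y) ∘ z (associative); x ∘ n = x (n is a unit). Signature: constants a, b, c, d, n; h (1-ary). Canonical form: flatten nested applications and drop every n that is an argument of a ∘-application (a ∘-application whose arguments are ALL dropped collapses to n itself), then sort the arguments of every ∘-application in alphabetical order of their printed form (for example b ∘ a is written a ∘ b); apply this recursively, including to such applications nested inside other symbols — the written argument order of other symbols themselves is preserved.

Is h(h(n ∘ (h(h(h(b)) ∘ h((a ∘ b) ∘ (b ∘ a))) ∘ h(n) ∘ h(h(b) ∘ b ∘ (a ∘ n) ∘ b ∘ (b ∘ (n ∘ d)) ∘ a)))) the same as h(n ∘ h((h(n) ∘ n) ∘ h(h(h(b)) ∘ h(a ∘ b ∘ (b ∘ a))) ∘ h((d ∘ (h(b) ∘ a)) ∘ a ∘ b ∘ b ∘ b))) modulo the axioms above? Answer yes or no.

Left:  h(h(n ∘ (h(h(h(b)) ∘ h((a ∘ b) ∘ (b ∘ a))) ∘ h(n) ∘ h(h(b) ∘ b ∘ (a ∘ n) ∘ b ∘ (b ∘ (n ∘ d)) ∘ a))))
  Descend into:  n ∘ (h(h(h(b)) ∘ h((a ∘ b) ∘ (b ∘ a))) ∘ h(n) ∘ h(h(b) ∘ b ∘ (a ∘ n) ∘ b ∘ (b ∘ (n ∘ d)) ∘ a))
  Flatten:  n ∘ h(h(h(b)) ∘ h((a ∘ b) ∘ (b ∘ a))) ∘ h(n) ∘ h(h(b) ∘ b ∘ (a ∘ n) ∘ b ∘ (b ∘ (n ∘ d)) ∘ a)
  Simplify inside:  h(h(h(b)) ∘ h((a ∘ b) ∘ (b ∘ a)))  →  h(h(a ∘ a ∘ b ∘ b) ∘ h(h(b)))
  Inside:  h(h(b) ∘ b ∘ (a ∘ n) ∘ b ∘ (b ∘ (n ∘ d)) ∘ a)  →  h(a ∘ a ∘ b ∘ b ∘ b ∘ d ∘ h(b))
  Drop the unit:  drop n
  Sort arguments:  h(a ∘ a ∘ b ∘ b ∘ b ∘ d ∘ h(b)) ∘ h(h(a ∘ a ∘ b ∘ b) ∘ h(h(b))) ∘ h(n)
  Reassemble:  h(h(h(a ∘ a ∘ b ∘ b ∘ b ∘ d ∘ h(b)) ∘ h(h(a ∘ a ∘ b ∘ b) ∘ h(h(b))) ∘ h(n)))
Right:  h(n ∘ h((h(n) ∘ n) ∘ h(h(h(b)) ∘ h(a ∘ b ∘ (b ∘ a))) ∘ h((d ∘ (h(b) ∘ a)) ∘ a ∘ b ∘ b ∘ b)))
  Work inside:  n ∘ h((h(n) ∘ n) ∘ h(h(h(b)) ∘ h(a ∘ b ∘ (b ∘ a))) ∘ h((d ∘ (h(b) ∘ a)) ∘ a ∘ b ∘ b ∘ b))
  Simplify inside:  h((h(n) ∘ n) ∘ h(h(h(b)) ∘ h(a ∘ b ∘ (b ∘ a))) ∘ h((d ∘ (h(b) ∘ a)) ∘ a ∘ b ∘ b ∘ b))  →  h(h(a ∘ a ∘ b ∘ b ∘ b ∘ d ∘ h(b)) ∘ h(h(a ∘ a ∘ b ∘ b) ∘ h(h(b))) ∘ h(n))
  Drop the unit:  drop n
  Sort:  h(h(a ∘ a ∘ b ∘ b ∘ b ∘ d ∘ h(b)) ∘ h(h(a ∘ a ∘ b ∘ b) ∘ h(h(b))) ∘ h(n))
  Put back:  h(h(h(a ∘ a ∘ b ∘ b ∘ b ∘ d ∘ h(b)) ∘ h(h(a ∘ a ∘ b ∘ b) ∘ h(h(b))) ∘ h(n)))

Answer: yes — both canonical forms are h(h(h(a ∘ a ∘ b ∘ b ∘ b ∘ d ∘ h(b)) ∘ h(h(a ∘ a ∘ b ∘ b) ∘ h(h(b))) ∘ h(n)))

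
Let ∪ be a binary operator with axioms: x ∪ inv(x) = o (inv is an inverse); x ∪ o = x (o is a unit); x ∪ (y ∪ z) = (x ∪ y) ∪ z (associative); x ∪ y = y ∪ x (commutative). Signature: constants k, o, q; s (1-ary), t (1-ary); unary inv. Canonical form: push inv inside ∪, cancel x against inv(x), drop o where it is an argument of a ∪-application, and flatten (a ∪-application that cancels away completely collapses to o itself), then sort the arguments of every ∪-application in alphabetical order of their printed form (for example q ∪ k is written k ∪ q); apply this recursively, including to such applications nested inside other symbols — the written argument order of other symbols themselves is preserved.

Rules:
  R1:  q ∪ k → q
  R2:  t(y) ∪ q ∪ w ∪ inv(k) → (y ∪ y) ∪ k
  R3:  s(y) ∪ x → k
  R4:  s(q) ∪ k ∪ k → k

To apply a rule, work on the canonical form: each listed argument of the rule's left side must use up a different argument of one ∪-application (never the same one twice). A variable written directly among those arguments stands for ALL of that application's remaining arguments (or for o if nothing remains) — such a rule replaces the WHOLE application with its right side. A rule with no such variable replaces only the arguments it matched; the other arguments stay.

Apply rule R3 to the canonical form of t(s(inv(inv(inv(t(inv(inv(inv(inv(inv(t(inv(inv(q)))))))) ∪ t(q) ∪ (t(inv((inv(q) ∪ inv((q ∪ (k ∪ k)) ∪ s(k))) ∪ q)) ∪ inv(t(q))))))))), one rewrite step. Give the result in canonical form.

Canonical form:  t(s(inv(t(inv(t(q)) ∪ t(k ∪ k ∪ q ∪ s(k))))))
Apply R3:  consuming s(k);  x := k ∪ k ∪ q, y := k
The variable takes the whole remainder — replace the entire application.
Result:  t(s(inv(t(inv(t(q)) ∪ t(k)))))

Answer: t(s(inv(t(inv(t(q)) ∪ t(k)))))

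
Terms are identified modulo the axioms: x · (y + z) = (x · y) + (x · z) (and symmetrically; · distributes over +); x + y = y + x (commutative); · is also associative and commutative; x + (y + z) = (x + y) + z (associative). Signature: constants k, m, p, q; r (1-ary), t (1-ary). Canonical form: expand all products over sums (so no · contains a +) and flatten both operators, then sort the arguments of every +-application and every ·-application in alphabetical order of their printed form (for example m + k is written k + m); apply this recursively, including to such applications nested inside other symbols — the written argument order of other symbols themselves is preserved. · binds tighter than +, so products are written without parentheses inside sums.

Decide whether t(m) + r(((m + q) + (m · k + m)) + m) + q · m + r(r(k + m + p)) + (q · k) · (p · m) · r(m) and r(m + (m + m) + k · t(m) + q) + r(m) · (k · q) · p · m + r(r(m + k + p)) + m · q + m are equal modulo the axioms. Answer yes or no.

Answer: no — k · m · p · q · r(m) + m · q + r(k · m + m + m + m + q) + r(r(k + m + p)) + t(m) vs k · m · p · q · r(m) + m + m · q + r(k · t(m) + m + m + m + q) + r(r(k + m + p))

Derivation:
Left:  t(m) + r(((m + q) + (m · k + m)) + m) + q · m + r(r(k + m + p)) + (q · k) · (p · m) · r(m)
  Un-nest:  t(m) + r(k · m + m + m + m + q) + m · q + r(r(k + m + p)) + k · m · p · q · r(m)
  Sort:  k · m · p · q · r(m) + m · q + r(k · m + m + m + m + q) + r(r(k + m + p)) + t(m)
Right:  r(m + (m + m) + k · t(m) + q) + r(m) · (k · q) · p · m + r(r(m + k + p)) + m · q + m
  Merge nested applications:  r(k · t(m) + m + m + m + q) + k · m · p · q · r(m) + r(r(k + m + p)) + m · q + m
  Order the arguments:  k · m · p · q · r(m) + m + m · q + r(k · t(m) + m + m + m + q) + r(r(k + m + p))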